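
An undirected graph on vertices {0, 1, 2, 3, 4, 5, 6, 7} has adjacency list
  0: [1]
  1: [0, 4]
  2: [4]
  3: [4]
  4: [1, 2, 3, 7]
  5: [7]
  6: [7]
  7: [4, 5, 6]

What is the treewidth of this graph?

A width-1 tree decomposition is:
Bags: B1 = {4, 7}  B2 = {2, 4}  B3 = {1, 4}  B4 = {0, 1}  B5 = {3, 4}  B6 = {5, 7}  B7 = {6, 7}
Tree: B1–B2, B2–B3, B3–B4, B2–B5, B1–B6, B1–B7
Each bag holds 2 vertices, so the decomposition has width 1, which upper-bounds the treewidth. Since G has at least one edge (e.g. 7–4), it is not an edgeless graph, so tw(G) ≥ 1. Combining the bounds, tw(G) = 1.

1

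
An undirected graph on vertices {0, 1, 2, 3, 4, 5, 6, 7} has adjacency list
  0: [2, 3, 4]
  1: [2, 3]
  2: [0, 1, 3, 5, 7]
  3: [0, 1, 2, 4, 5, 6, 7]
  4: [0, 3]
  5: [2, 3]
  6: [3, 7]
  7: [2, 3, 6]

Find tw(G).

A width-2 tree decomposition is:
Bags: B1 = {1, 2, 3}  B2 = {2, 3, 7}  B3 = {3, 6, 7}  B4 = {0, 2, 3}  B5 = {2, 3, 5}  B6 = {0, 3, 4}
Tree: B1–B2, B2–B3, B2–B4, B1–B5, B4–B6
The largest bag has 3 vertices, giving width 2; this decomposition certifies tw(G) ≤ 2. Conversely, {0, 2, 3} is a clique of size 3, and the vertices of any clique must share a bag in every tree decomposition; so some bag has ≥ 3 vertices and tw(G) ≥ 2. Hence tw(G) = 2 exactly.

2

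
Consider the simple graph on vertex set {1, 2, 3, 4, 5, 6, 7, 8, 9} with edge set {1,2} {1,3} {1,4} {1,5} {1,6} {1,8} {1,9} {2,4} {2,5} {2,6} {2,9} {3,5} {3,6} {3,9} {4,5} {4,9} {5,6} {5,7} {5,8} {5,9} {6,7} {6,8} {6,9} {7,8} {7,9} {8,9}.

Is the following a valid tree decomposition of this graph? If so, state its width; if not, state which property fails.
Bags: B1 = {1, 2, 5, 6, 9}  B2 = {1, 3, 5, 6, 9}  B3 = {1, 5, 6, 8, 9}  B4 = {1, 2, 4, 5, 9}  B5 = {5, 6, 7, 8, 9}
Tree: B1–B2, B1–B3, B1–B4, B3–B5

Yes; width 4.

Every vertex of G appears in some bag (union = {1, 2, 3, 4, 5, 6, 7, 8, 9}); every edge is covered by a bag; and for each vertex v the set of bags containing v is connected in the bag tree. The decomposition is therefore valid. The largest bag has 5 vertices, so the width is 4.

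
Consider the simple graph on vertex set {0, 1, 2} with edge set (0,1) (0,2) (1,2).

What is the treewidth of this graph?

A width-2 tree decomposition is:
Bags: B1 = {0, 1, 2}
Tree: (single bag)
With just one bag of size 3, the width is 3 − 1 = 2, so tw(G) ≤ 2. For the lower bound, the 3 vertices {0, 1, 2} are pairwise adjacent, and any tree decomposition puts a clique entirely inside one bag — forcing width ≥ 2. Therefore the treewidth is 2.

2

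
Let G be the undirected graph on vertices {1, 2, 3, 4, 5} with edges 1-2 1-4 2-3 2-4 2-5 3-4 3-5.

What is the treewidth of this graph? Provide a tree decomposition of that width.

Each bag holds 3 vertices, so the decomposition has width 2, which upper-bounds the treewidth. For the lower bound, the 3 vertices {1, 2, 4} are pairwise adjacent, and any tree decomposition puts a clique entirely inside one bag — forcing width ≥ 2. The upper and lower bounds meet at 2, so that is the treewidth.

Treewidth 2.
One optimal decomposition is:
Bags: B1 = {2, 3, 4}  B2 = {1, 2, 4}  B3 = {2, 3, 5}
Tree: B1–B2, B1–B3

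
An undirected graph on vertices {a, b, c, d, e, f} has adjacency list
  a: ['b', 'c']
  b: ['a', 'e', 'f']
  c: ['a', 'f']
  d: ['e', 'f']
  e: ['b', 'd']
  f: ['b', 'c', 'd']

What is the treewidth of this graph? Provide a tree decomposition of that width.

Treewidth 2.
One such decomposition:
Bags: B1 = {a, c, f}  B2 = {a, b, f}  B3 = {b, d, f}  B4 = {b, d, e}
Tree: B1–B2, B2–B3, B3–B4

Each bag holds 3 vertices, so the decomposition has width 2, which upper-bounds the treewidth. For the lower bound, G contains the cycle c–a–b–f–c, so G is not a forest; only forests have treewidth ≤ 1, hence tw(G) ≥ 2. The upper and lower bounds meet at 2, so that is the treewidth.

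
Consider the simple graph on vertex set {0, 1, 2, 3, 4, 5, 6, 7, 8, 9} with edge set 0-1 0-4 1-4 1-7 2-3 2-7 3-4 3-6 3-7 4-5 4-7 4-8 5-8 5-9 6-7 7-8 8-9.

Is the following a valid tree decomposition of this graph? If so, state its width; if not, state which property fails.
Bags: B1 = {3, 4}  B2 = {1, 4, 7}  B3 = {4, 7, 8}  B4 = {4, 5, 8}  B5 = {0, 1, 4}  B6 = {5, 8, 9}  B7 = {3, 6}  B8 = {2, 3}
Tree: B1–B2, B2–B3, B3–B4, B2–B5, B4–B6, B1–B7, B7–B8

No — edge (7,3) lies in no bag.

A tree decomposition must satisfy three properties: every vertex lies in some bag; for every edge, both endpoints lie together in some bag; and for every vertex, the bags containing it form a connected subtree. Here edge (7,3) lies in no bag, so the decomposition is invalid.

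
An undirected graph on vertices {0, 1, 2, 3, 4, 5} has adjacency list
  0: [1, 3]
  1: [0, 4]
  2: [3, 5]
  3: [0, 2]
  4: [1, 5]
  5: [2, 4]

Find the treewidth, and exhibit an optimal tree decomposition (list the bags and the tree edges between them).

The largest bag has 3 vertices, giving width 2; this decomposition certifies tw(G) ≤ 2. The edges 0–3–2–5–4–1–0 form a cycle, so G is not a tree and its treewidth is at least 2. Therefore the treewidth is 2.

Treewidth 2.
One such decomposition:
Bags: B1 = {0, 2, 3}  B2 = {0, 2, 5}  B3 = {0, 4, 5}  B4 = {0, 1, 4}
Tree: B1–B2, B2–B3, B3–B4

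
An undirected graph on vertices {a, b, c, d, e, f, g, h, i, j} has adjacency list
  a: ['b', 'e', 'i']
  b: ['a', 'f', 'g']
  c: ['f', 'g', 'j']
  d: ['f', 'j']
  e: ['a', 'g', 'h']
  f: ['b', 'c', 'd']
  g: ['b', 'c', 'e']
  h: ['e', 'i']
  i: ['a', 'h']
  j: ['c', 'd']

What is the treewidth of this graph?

2

A width-2 tree decomposition is:
Bags: B1 = {d, f, j}  B2 = {c, f, j}  B3 = {b, c, f}  B4 = {b, c, g}  B5 = {a, b, g}  B6 = {a, e, g}  B7 = {a, e, i}  B8 = {e, h, i}
Tree: B1–B2, B2–B3, B3–B4, B4–B5, B5–B6, B6–B7, B7–B8
The largest bag has 3 vertices, giving width 2; this decomposition certifies tw(G) ≤ 2. Since d–j–c–f–d is a cycle in G, G is not acyclic. Forests are exactly the graphs of treewidth ≤ 1, so tw(G) ≥ 2. The upper and lower bounds meet at 2, so that is the treewidth.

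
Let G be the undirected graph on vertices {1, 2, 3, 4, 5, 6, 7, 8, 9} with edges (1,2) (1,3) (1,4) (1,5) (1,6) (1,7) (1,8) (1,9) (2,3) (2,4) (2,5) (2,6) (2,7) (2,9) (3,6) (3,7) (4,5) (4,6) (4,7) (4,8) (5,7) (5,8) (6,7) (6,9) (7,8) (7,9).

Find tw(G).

4

A width-4 tree decomposition is:
Bags: B1 = {1, 2, 4, 6, 7}  B2 = {1, 2, 4, 5, 7}  B3 = {1, 2, 6, 7, 9}  B4 = {1, 2, 3, 6, 7}  B5 = {1, 4, 5, 7, 8}
Tree: B1–B2, B1–B3, B3–B4, B2–B5
The largest bag has 5 vertices, giving width 4; this decomposition certifies tw(G) ≤ 4. On the other hand G contains the 5-clique {1, 4, 5, 7, 8}. A clique must lie in a single bag of any decomposition, so no decomposition can have width below 4. The upper and lower bounds meet at 4, so that is the treewidth.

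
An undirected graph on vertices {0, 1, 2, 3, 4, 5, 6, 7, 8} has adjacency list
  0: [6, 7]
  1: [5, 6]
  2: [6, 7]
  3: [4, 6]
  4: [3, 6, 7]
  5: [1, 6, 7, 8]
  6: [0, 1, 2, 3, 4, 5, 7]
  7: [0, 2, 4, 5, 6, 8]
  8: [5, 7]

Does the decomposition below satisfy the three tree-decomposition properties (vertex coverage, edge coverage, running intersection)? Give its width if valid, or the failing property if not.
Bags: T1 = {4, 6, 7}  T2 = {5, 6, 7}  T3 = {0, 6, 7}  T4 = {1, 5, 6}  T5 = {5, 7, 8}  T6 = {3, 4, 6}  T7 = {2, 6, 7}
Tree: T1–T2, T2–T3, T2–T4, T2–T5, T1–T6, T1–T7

Vertex coverage: the bags together contain {0, 1, 2, 3, 4, 5, 6, 7, 8}, the full vertex set. Edge coverage: each edge of G has both endpoints in at least one bag. Running intersection: for every vertex, the bags containing it form a connected subtree. All three properties hold, so this is a valid tree decomposition of width max|bag| − 1 = 2, and hence tw(G) ≤ 2.

Yes; width 2.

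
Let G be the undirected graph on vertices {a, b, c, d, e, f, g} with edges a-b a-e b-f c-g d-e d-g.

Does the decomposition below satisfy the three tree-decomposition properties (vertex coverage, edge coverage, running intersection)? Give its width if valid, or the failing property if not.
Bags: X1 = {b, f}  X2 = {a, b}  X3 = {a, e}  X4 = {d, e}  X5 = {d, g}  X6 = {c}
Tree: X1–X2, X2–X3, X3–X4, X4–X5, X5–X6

A tree decomposition must satisfy three properties: every vertex lies in some bag; for every edge, both endpoints lie together in some bag; and for every vertex, the bags containing it form a connected subtree. Here edge (g,c) lies in no bag, so the decomposition is invalid.

No — edge (g,c) lies in no bag.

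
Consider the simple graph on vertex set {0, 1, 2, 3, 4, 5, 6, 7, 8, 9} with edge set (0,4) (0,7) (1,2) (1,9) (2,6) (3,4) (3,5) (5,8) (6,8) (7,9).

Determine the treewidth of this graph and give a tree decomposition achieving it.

Each bag holds 3 vertices, so the decomposition has width 2, which upper-bounds the treewidth. Since 7–0–4–3–5–8–6–2–1–9–7 is a cycle in G, G is not acyclic. Forests are exactly the graphs of treewidth ≤ 1, so tw(G) ≥ 2. Therefore the treewidth is 2.

Treewidth 2.
One optimal decomposition is:
Bags: B1 = {0, 4, 7}  B2 = {3, 4, 7}  B3 = {3, 5, 7}  B4 = {5, 7, 8}  B5 = {6, 7, 8}  B6 = {2, 6, 7}  B7 = {1, 2, 7}  B8 = {1, 7, 9}
Tree: B1–B2, B2–B3, B3–B4, B4–B5, B5–B6, B6–B7, B7–B8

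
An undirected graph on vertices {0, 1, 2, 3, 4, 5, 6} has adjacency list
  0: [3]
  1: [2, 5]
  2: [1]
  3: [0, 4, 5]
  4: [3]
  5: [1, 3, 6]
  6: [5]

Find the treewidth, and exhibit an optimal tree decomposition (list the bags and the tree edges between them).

Every bag has size at most 2, so the width is 2 − 1 = 1 and tw(G) ≤ 1. Any graph with an edge has treewidth ≥ 1, and G has the edge 5–1. Hence tw(G) = 1 exactly.

Treewidth 1.
One such decomposition:
Bags: B1 = {1, 5}  B2 = {3, 5}  B3 = {3, 4}  B4 = {1, 2}  B5 = {0, 3}  B6 = {5, 6}
Tree: B1–B2, B2–B3, B1–B4, B3–B5, B2–B6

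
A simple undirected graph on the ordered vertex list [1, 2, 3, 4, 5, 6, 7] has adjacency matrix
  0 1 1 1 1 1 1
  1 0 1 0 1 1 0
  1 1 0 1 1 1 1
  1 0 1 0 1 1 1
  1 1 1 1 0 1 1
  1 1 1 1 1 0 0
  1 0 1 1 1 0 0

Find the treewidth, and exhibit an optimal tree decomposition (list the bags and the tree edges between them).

Each bag holds 5 vertices, so the decomposition has width 4, which upper-bounds the treewidth. For the lower bound, the 5 vertices {1, 2, 3, 5, 6} are pairwise adjacent, and any tree decomposition puts a clique entirely inside one bag — forcing width ≥ 4. Hence tw(G) = 4 exactly.

Treewidth 4.
One optimal decomposition is:
Bags: B1 = {1, 3, 4, 5, 6}  B2 = {1, 3, 4, 5, 7}  B3 = {1, 2, 3, 5, 6}
Tree: B1–B2, B1–B3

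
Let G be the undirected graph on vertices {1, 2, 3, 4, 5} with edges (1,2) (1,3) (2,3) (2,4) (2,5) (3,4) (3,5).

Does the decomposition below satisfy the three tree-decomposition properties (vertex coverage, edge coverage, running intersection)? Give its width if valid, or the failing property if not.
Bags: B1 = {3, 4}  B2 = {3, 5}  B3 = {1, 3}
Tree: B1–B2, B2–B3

A tree decomposition must satisfy three properties: every vertex lies in some bag; for every edge, both endpoints lie together in some bag; and for every vertex, the bags containing it form a connected subtree. Here vertex 2 appears in no bag, so the decomposition is invalid.

No — vertex 2 appears in no bag.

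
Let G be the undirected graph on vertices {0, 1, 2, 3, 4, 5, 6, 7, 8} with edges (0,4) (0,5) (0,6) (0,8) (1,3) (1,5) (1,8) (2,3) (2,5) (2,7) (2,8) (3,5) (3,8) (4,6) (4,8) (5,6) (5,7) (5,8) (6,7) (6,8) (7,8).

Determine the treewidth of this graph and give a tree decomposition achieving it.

Each bag holds 4 vertices, so the decomposition has width 3, which upper-bounds the treewidth. Conversely, {0, 4, 6, 8} is a clique of size 4, and the vertices of any clique must share a bag in every tree decomposition; so some bag has ≥ 4 vertices and tw(G) ≥ 3. Therefore the treewidth is 3.

Treewidth 3.
One optimal decomposition is:
Bags: B1 = {5, 6, 7, 8}  B2 = {0, 5, 6, 8}  B3 = {2, 5, 7, 8}  B4 = {2, 3, 5, 8}  B5 = {1, 3, 5, 8}  B6 = {0, 4, 6, 8}
Tree: B1–B2, B1–B3, B3–B4, B4–B5, B2–B6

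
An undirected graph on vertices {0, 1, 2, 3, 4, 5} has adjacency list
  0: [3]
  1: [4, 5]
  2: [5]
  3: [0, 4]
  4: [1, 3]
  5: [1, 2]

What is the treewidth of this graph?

A width-1 tree decomposition is:
Bags: B1 = {0, 3}  B2 = {3, 4}  B3 = {1, 4}  B4 = {1, 5}  B5 = {2, 5}
Tree: B1–B2, B2–B3, B3–B4, B4–B5
Each bag holds 2 vertices, so the decomposition has width 1, which upper-bounds the treewidth. Any graph with an edge has treewidth ≥ 1, and G has the edge 0–3. The upper and lower bounds meet at 1, so that is the treewidth.

1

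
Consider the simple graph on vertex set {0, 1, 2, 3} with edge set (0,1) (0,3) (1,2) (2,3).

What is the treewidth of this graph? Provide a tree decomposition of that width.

Each bag holds 3 vertices, so the decomposition has width 2, which upper-bounds the treewidth. Since 3–0–1–2–3 is a cycle in G, G is not acyclic. Forests are exactly the graphs of treewidth ≤ 1, so tw(G) ≥ 2. Hence tw(G) = 2 exactly.

Treewidth 2.
Bags: B1 = {0, 1, 3}  B2 = {1, 2, 3}
Tree: B1–B2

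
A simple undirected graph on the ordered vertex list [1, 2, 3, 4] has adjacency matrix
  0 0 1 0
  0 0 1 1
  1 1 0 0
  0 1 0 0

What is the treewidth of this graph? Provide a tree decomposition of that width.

Treewidth 1.
One optimal decomposition is:
Bags: B1 = {2, 4}  B2 = {2, 3}  B3 = {1, 3}
Tree: B1–B2, B2–B3

Each bag holds 2 vertices, so the decomposition has width 1, which upper-bounds the treewidth. Any graph with an edge has treewidth ≥ 1, and G has the edge 4–2. The upper and lower bounds meet at 1, so that is the treewidth.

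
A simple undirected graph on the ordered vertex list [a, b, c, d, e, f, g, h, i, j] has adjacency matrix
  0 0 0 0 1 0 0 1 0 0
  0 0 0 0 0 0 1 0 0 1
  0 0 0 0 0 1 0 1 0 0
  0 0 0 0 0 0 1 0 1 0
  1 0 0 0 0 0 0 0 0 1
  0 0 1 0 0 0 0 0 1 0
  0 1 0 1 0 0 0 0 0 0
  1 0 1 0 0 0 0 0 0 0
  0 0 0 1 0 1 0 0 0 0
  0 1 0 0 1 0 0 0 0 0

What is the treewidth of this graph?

2

A width-2 tree decomposition is:
Bags: B1 = {b, e, j}  B2 = {b, e, g}  B3 = {d, e, g}  B4 = {d, e, i}  B5 = {e, f, i}  B6 = {c, e, f}  B7 = {c, e, h}  B8 = {a, e, h}
Tree: B1–B2, B2–B3, B3–B4, B4–B5, B5–B6, B6–B7, B7–B8
Each bag holds 3 vertices, so the decomposition has width 2, which upper-bounds the treewidth. For the lower bound, G contains the cycle e–j–b–g–d–i–f–c–h–a–e, so G is not a forest; only forests have treewidth ≤ 1, hence tw(G) ≥ 2. Therefore the treewidth is 2.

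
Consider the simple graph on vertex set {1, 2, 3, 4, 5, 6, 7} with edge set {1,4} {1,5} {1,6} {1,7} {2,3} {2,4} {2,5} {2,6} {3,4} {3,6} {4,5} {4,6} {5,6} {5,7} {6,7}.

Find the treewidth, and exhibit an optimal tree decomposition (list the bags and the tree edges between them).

Each bag holds 4 vertices, so the decomposition has width 3, which upper-bounds the treewidth. On the other hand G contains the 4-clique {1, 4, 5, 6}. A clique must lie in a single bag of any decomposition, so no decomposition can have width below 3. The upper and lower bounds meet at 3, so that is the treewidth.

Treewidth 3.
One optimal decomposition is:
Bags: B1 = {2, 3, 4, 6}  B2 = {2, 4, 5, 6}  B3 = {1, 4, 5, 6}  B4 = {1, 5, 6, 7}
Tree: B1–B2, B2–B3, B3–B4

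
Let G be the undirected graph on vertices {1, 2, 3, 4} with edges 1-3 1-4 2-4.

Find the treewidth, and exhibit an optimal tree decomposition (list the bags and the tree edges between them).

Each bag holds 2 vertices, so the decomposition has width 1, which upper-bounds the treewidth. Any graph with an edge has treewidth ≥ 1, and G has the edge 2–4. Hence tw(G) = 1 exactly.

Treewidth 1.
One such decomposition:
Bags: B1 = {2, 4}  B2 = {1, 4}  B3 = {1, 3}
Tree: B1–B2, B2–B3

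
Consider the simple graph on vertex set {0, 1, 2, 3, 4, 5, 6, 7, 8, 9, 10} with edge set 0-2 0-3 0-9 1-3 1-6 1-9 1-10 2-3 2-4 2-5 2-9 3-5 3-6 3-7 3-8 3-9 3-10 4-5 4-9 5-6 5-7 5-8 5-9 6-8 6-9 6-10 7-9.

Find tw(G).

3

A width-3 tree decomposition is:
Bags: B1 = {3, 5, 7, 9}  B2 = {3, 5, 6, 9}  B3 = {1, 3, 6, 9}  B4 = {2, 3, 5, 9}  B5 = {0, 2, 3, 9}  B6 = {3, 5, 6, 8}  B7 = {1, 3, 6, 10}  B8 = {2, 4, 5, 9}
Tree: B1–B2, B2–B3, B2–B4, B4–B5, B2–B6, B3–B7, B4–B8
Each bag holds 4 vertices, so the decomposition has width 3, which upper-bounds the treewidth. For the lower bound, the 4 vertices {3, 5, 6, 8} are pairwise adjacent, and any tree decomposition puts a clique entirely inside one bag — forcing width ≥ 3. Combining the bounds, tw(G) = 3.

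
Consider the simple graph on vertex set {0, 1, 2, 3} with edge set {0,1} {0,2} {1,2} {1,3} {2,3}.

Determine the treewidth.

A width-2 tree decomposition is:
Bags: B1 = {1, 2, 3}  B2 = {0, 1, 2}
Tree: B1–B2
Every bag has size at most 3, so the width is 3 − 1 = 2 and tw(G) ≤ 2. For the lower bound, the 3 vertices {0, 1, 2} are pairwise adjacent, and any tree decomposition puts a clique entirely inside one bag — forcing width ≥ 2. Combining the bounds, tw(G) = 2.

2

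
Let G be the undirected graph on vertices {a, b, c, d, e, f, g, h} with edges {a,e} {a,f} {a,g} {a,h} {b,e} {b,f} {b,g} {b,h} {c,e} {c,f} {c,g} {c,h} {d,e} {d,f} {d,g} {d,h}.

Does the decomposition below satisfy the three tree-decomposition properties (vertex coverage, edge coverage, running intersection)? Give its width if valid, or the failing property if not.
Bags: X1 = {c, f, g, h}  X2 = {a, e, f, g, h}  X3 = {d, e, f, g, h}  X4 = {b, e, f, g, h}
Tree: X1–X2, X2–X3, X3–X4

A tree decomposition must satisfy three properties: every vertex lies in some bag; for every edge, both endpoints lie together in some bag; and for every vertex, the bags containing it form a connected subtree. Here edge (e,c) lies in no bag, so the decomposition is invalid.

No — edge (e,c) lies in no bag.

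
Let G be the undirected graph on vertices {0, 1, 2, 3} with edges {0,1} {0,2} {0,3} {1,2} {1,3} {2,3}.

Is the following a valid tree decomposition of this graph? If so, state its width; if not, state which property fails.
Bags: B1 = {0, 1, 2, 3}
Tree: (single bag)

Yes; width 3.

Vertex coverage: the bags together contain {0, 1, 2, 3}, the full vertex set. Edge coverage: each edge of G has both endpoints in at least one bag. Running intersection: for every vertex, the bags containing it form a connected subtree. All three properties hold, so this is a valid tree decomposition of width max|bag| − 1 = 3, and hence tw(G) ≤ 3.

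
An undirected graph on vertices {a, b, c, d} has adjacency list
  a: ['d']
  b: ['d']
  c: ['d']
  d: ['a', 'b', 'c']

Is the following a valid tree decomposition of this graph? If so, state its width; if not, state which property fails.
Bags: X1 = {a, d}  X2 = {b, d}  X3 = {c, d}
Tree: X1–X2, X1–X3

Checking the three conditions: (i) the bags cover all of {a, b, c, d}; (ii) for each edge, some bag contains both endpoints; (iii) the bags containing any fixed vertex form a subtree. All hold, so the decomposition is valid with width 2 − 1 = 1.

Yes; width 1.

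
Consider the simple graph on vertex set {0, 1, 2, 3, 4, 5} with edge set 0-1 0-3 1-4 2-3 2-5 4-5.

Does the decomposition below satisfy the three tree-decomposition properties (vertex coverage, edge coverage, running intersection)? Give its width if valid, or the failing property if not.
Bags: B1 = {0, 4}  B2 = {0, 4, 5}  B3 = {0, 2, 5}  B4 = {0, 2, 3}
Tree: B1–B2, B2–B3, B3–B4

No — vertex 1 appears in no bag.

A tree decomposition must satisfy three properties: every vertex lies in some bag; for every edge, both endpoints lie together in some bag; and for every vertex, the bags containing it form a connected subtree. Here vertex 1 appears in no bag, so the decomposition is invalid.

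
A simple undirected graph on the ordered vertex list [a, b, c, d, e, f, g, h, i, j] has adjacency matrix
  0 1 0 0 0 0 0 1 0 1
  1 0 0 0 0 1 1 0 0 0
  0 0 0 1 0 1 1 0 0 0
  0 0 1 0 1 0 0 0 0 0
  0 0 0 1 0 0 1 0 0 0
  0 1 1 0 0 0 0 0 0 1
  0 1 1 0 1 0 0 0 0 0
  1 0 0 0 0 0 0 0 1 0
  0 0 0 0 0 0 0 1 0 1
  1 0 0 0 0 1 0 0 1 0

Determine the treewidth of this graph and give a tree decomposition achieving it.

Treewidth 2.
One optimal decomposition is:
Bags: B1 = {c, d, e}  B2 = {c, e, g}  B3 = {c, f, g}  B4 = {b, f, g}  B5 = {b, f, j}  B6 = {a, b, j}  B7 = {a, i, j}  B8 = {a, h, i}
Tree: B1–B2, B2–B3, B3–B4, B4–B5, B5–B6, B6–B7, B7–B8

The largest bag has 3 vertices, giving width 2; this decomposition certifies tw(G) ≤ 2. The edges d–e–g–c–d form a cycle, so G is not a tree and its treewidth is at least 2. Combining the bounds, tw(G) = 2.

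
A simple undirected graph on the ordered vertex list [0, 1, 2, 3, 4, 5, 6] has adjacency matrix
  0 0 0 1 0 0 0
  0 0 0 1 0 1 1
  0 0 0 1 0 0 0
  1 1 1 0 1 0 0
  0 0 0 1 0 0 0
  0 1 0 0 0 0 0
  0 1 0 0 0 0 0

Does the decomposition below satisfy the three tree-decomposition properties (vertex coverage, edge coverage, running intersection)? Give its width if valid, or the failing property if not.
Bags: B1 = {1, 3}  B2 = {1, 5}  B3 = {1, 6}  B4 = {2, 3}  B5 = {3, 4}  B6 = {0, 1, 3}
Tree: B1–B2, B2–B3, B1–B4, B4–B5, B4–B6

A tree decomposition must satisfy three properties: every vertex lies in some bag; for every edge, both endpoints lie together in some bag; and for every vertex, the bags containing it form a connected subtree. Here bags containing vertex 1 are not connected in the tree, so the decomposition is invalid.

No — bags containing vertex 1 are not connected in the tree.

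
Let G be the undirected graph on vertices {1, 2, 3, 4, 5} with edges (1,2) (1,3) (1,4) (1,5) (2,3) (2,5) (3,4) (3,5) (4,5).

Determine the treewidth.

A width-3 tree decomposition is:
Bags: B1 = {1, 3, 4, 5}  B2 = {1, 2, 3, 5}
Tree: B1–B2
Each bag holds 4 vertices, so the decomposition has width 3, which upper-bounds the treewidth. For the lower bound, the 4 vertices {1, 2, 3, 5} are pairwise adjacent, and any tree decomposition puts a clique entirely inside one bag — forcing width ≥ 3. Therefore the treewidth is 3.

3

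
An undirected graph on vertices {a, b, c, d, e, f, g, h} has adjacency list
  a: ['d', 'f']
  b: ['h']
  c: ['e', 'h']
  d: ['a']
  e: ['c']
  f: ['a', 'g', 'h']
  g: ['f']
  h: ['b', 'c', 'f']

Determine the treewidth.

A width-1 tree decomposition is:
Bags: B1 = {c, h}  B2 = {b, h}  B3 = {f, h}  B4 = {f, g}  B5 = {a, f}  B6 = {a, d}  B7 = {c, e}
Tree: B1–B2, B2–B3, B3–B4, B4–B5, B5–B6, B1–B7
Each bag holds 2 vertices, so the decomposition has width 1, which upper-bounds the treewidth. Any graph with an edge has treewidth ≥ 1, and G has the edge h–c. The upper and lower bounds meet at 1, so that is the treewidth.

1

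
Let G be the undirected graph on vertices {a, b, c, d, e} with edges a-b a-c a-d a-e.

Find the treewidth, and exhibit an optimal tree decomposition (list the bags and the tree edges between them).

Treewidth 1.
One such decomposition:
Bags: B1 = {a, b}  B2 = {a, c}  B3 = {a, d}  B4 = {a, e}
Tree: B1–B2, B2–B3, B1–B4

Every bag has size at most 2, so the width is 2 − 1 = 1 and tw(G) ≤ 1. G has an edge, so its treewidth is at least 1. Hence tw(G) = 1 exactly.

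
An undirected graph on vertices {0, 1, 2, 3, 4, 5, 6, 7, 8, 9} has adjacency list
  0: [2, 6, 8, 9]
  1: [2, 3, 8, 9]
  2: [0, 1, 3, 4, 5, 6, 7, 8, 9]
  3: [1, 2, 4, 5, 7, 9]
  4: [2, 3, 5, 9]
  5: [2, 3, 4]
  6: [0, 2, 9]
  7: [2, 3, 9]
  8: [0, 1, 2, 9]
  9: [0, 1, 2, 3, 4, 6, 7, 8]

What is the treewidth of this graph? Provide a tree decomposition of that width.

Every bag has size at most 4, so the width is 4 − 1 = 3 and tw(G) ≤ 3. For the lower bound, the 4 vertices {0, 2, 8, 9} are pairwise adjacent, and any tree decomposition puts a clique entirely inside one bag — forcing width ≥ 3. Combining the bounds, tw(G) = 3.

Treewidth 3.
One such decomposition:
Bags: B1 = {2, 3, 4, 9}  B2 = {2, 3, 7, 9}  B3 = {1, 2, 3, 9}  B4 = {1, 2, 8, 9}  B5 = {2, 3, 4, 5}  B6 = {0, 2, 8, 9}  B7 = {0, 2, 6, 9}
Tree: B1–B2, B2–B3, B3–B4, B1–B5, B4–B6, B6–B7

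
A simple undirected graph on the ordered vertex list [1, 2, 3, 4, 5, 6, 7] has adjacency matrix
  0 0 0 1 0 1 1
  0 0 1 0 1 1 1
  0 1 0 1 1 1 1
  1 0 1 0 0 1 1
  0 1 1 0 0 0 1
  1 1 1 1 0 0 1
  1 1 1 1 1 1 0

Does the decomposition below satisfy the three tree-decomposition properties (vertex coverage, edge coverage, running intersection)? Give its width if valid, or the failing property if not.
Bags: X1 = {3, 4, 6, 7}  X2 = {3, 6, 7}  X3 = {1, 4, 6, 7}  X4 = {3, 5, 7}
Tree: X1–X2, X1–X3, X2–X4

No — vertex 2 appears in no bag.

A tree decomposition must satisfy three properties: every vertex lies in some bag; for every edge, both endpoints lie together in some bag; and for every vertex, the bags containing it form a connected subtree. Here vertex 2 appears in no bag, so the decomposition is invalid.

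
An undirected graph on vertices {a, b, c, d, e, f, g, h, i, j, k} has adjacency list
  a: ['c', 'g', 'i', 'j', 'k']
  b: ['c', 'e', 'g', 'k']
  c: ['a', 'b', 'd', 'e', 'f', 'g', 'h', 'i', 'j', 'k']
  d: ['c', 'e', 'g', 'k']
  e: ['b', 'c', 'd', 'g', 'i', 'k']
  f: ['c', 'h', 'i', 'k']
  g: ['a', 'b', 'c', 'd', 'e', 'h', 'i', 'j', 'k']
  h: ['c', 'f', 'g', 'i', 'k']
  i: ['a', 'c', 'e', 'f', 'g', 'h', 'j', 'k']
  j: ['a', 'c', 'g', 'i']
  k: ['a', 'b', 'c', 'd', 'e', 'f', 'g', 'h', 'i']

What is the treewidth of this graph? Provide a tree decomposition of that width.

Every bag has size at most 5, so the width is 5 − 1 = 4 and tw(G) ≤ 4. Conversely, {a, c, g, i, j} is a clique of size 5, and the vertices of any clique must share a bag in every tree decomposition; so some bag has ≥ 5 vertices and tw(G) ≥ 4. Therefore the treewidth is 4.

Treewidth 4.
Bags: B1 = {a, c, g, i, j}  B2 = {a, c, g, i, k}  B3 = {c, g, h, i, k}  B4 = {c, f, h, i, k}  B5 = {c, e, g, i, k}  B6 = {b, c, e, g, k}  B7 = {c, d, e, g, k}
Tree: B1–B2, B2–B3, B3–B4, B2–B5, B5–B6, B6–B7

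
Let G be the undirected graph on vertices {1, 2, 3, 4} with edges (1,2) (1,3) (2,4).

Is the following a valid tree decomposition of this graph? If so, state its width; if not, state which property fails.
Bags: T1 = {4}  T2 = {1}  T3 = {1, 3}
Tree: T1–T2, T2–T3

A tree decomposition must satisfy three properties: every vertex lies in some bag; for every edge, both endpoints lie together in some bag; and for every vertex, the bags containing it form a connected subtree. Here vertex 2 appears in no bag, so the decomposition is invalid.

No — vertex 2 appears in no bag.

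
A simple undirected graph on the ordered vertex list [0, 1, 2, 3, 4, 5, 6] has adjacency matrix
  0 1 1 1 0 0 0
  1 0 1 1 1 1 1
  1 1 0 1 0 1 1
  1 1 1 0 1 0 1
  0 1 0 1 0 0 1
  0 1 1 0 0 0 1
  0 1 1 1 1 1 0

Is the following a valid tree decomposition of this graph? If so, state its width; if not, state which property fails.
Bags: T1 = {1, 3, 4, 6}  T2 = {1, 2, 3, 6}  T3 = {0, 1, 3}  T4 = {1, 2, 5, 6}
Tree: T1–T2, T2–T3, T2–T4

No — edge (2,0) lies in no bag.

A tree decomposition must satisfy three properties: every vertex lies in some bag; for every edge, both endpoints lie together in some bag; and for every vertex, the bags containing it form a connected subtree. Here edge (2,0) lies in no bag, so the decomposition is invalid.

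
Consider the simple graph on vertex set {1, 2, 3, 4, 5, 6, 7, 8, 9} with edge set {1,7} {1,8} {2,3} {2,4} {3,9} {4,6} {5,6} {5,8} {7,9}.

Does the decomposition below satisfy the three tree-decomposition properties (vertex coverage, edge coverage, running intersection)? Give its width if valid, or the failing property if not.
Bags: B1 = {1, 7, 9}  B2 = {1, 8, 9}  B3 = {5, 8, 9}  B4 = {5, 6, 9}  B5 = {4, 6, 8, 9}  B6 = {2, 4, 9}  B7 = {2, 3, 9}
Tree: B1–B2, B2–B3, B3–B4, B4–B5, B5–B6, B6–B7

No — bags containing vertex 8 are not connected in the tree.

A tree decomposition must satisfy three properties: every vertex lies in some bag; for every edge, both endpoints lie together in some bag; and for every vertex, the bags containing it form a connected subtree. Here bags containing vertex 8 are not connected in the tree, so the decomposition is invalid.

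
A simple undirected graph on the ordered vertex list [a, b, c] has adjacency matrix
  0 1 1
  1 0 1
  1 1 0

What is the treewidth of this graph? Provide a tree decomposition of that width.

With just one bag of size 3, the width is 3 − 1 = 2, so tw(G) ≤ 2. On the other hand G contains the 3-clique {a, b, c}. A clique must lie in a single bag of any decomposition, so no decomposition can have width below 2. Combining the bounds, tw(G) = 2.

Treewidth 2.
One such decomposition:
Bags: B1 = {a, b, c}
Tree: (single bag)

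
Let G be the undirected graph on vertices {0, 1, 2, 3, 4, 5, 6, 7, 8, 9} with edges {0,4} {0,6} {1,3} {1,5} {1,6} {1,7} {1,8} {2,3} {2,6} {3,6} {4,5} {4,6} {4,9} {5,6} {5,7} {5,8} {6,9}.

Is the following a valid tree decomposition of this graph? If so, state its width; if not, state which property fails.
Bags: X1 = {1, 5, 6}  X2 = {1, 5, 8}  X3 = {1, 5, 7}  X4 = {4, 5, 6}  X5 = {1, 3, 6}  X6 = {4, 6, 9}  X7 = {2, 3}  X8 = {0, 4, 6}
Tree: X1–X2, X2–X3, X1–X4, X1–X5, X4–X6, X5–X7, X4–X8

No — edge (6,2) lies in no bag.

A tree decomposition must satisfy three properties: every vertex lies in some bag; for every edge, both endpoints lie together in some bag; and for every vertex, the bags containing it form a connected subtree. Here edge (6,2) lies in no bag, so the decomposition is invalid.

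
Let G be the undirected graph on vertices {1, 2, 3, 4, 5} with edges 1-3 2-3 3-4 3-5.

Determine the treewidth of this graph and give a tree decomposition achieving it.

Every bag has size at most 2, so the width is 2 − 1 = 1 and tw(G) ≤ 1. G has an edge, so its treewidth is at least 1. The upper and lower bounds meet at 1, so that is the treewidth.

Treewidth 1.
Bags: B1 = {3, 4}  B2 = {1, 3}  B3 = {3, 5}  B4 = {2, 3}
Tree: B1–B2, B1–B3, B1–B4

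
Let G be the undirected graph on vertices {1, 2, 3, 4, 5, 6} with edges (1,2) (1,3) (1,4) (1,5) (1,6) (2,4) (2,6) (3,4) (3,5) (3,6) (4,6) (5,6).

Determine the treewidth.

A width-3 tree decomposition is:
Bags: B1 = {1, 3, 4, 6}  B2 = {1, 2, 4, 6}  B3 = {1, 3, 5, 6}
Tree: B1–B2, B1–B3
Each bag holds 4 vertices, so the decomposition has width 3, which upper-bounds the treewidth. Conversely, {1, 2, 4, 6} is a clique of size 4, and the vertices of any clique must share a bag in every tree decomposition; so some bag has ≥ 4 vertices and tw(G) ≥ 3. Combining the bounds, tw(G) = 3.

3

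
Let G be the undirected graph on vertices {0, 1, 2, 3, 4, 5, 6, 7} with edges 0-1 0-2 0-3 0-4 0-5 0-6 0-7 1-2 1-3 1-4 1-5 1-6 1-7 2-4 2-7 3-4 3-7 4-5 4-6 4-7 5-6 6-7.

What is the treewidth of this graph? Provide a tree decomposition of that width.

Treewidth 4.
One optimal decomposition is:
Bags: B1 = {0, 1, 4, 6, 7}  B2 = {0, 1, 2, 4, 7}  B3 = {0, 1, 3, 4, 7}  B4 = {0, 1, 4, 5, 6}
Tree: B1–B2, B1–B3, B1–B4

The largest bag has 5 vertices, giving width 4; this decomposition certifies tw(G) ≤ 4. On the other hand G contains the 5-clique {0, 1, 4, 5, 6}. A clique must lie in a single bag of any decomposition, so no decomposition can have width below 4. Hence tw(G) = 4 exactly.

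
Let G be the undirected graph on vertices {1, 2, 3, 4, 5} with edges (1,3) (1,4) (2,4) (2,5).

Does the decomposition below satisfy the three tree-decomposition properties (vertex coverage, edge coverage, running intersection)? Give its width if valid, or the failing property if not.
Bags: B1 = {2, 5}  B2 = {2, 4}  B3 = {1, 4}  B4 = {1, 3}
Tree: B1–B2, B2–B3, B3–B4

Vertex coverage: the bags together contain {1, 2, 3, 4, 5}, the full vertex set. Edge coverage: each edge of G has both endpoints in at least one bag. Running intersection: for every vertex, the bags containing it form a connected subtree. All three properties hold, so this is a valid tree decomposition of width max|bag| − 1 = 1, and hence tw(G) ≤ 1.

Yes; width 1.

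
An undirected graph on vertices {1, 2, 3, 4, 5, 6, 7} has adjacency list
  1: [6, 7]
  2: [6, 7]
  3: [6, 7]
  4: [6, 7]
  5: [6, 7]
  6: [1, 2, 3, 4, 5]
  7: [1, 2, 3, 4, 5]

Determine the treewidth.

A width-2 tree decomposition is:
Bags: B1 = {1, 6, 7}  B2 = {3, 6, 7}  B3 = {4, 6, 7}  B4 = {2, 6, 7}  B5 = {5, 6, 7}
Tree: B1–B2, B2–B3, B3–B4, B4–B5
Every bag has size at most 3, so the width is 3 − 1 = 2 and tw(G) ≤ 2. For the lower bound, G contains the cycle 6–1–7–3–6, so G is not a forest; only forests have treewidth ≤ 1, hence tw(G) ≥ 2. Hence tw(G) = 2 exactly.

2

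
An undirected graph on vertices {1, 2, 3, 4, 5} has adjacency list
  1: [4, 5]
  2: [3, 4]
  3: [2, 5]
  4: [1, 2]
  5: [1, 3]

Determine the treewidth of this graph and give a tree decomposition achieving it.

The largest bag has 3 vertices, giving width 2; this decomposition certifies tw(G) ≤ 2. The edges 5–1–4–2–3–5 form a cycle, so G is not a tree and its treewidth is at least 2. The upper and lower bounds meet at 2, so that is the treewidth.

Treewidth 2.
Bags: B1 = {1, 4, 5}  B2 = {2, 4, 5}  B3 = {2, 3, 5}
Tree: B1–B2, B2–B3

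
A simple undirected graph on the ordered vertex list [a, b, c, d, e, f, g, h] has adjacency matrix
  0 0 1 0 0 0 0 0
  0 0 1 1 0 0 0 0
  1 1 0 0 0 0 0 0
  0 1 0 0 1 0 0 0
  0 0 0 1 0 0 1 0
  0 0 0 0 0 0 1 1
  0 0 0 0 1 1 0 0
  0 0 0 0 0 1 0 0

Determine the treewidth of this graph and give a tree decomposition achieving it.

Treewidth 1.
One such decomposition:
Bags: B1 = {a, c}  B2 = {b, c}  B3 = {b, d}  B4 = {d, e}  B5 = {e, g}  B6 = {f, g}  B7 = {f, h}
Tree: B1–B2, B2–B3, B3–B4, B4–B5, B5–B6, B6–B7

Each bag holds 2 vertices, so the decomposition has width 1, which upper-bounds the treewidth. G has an edge, so its treewidth is at least 1. Hence tw(G) = 1 exactly.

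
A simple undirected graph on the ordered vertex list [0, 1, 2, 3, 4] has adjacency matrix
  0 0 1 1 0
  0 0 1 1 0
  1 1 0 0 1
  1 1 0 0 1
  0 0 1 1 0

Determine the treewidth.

A width-2 tree decomposition is:
Bags: B1 = {2, 3, 4}  B2 = {1, 2, 3}  B3 = {0, 2, 3}
Tree: B1–B2, B2–B3
Each bag holds 3 vertices, so the decomposition has width 2, which upper-bounds the treewidth. Since 4–3–1–2–4 is a cycle in G, G is not acyclic. Forests are exactly the graphs of treewidth ≤ 1, so tw(G) ≥ 2. Hence tw(G) = 2 exactly.

2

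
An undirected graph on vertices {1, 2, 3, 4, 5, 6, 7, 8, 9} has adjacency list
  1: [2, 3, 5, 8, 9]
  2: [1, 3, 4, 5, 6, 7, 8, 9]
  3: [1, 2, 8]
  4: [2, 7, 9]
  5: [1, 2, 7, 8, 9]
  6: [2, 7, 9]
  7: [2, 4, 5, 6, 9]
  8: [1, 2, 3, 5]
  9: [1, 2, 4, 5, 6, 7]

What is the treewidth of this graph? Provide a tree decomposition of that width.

Every bag has size at most 4, so the width is 4 − 1 = 3 and tw(G) ≤ 3. Conversely, {1, 2, 3, 8} is a clique of size 4, and the vertices of any clique must share a bag in every tree decomposition; so some bag has ≥ 4 vertices and tw(G) ≥ 3. The upper and lower bounds meet at 3, so that is the treewidth.

Treewidth 3.
One such decomposition:
Bags: B1 = {1, 2, 5, 9}  B2 = {2, 5, 7, 9}  B3 = {1, 2, 5, 8}  B4 = {2, 4, 7, 9}  B5 = {2, 6, 7, 9}  B6 = {1, 2, 3, 8}
Tree: B1–B2, B1–B3, B2–B4, B2–B5, B3–B6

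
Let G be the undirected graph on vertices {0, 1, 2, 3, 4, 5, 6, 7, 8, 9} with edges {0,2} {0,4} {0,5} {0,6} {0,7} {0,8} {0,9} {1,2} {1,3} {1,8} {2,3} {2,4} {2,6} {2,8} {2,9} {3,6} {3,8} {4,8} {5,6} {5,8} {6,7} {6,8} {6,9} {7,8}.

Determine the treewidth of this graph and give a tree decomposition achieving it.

Treewidth 3.
Bags: B1 = {0, 6, 7, 8}  B2 = {0, 2, 6, 8}  B3 = {2, 3, 6, 8}  B4 = {0, 2, 6, 9}  B5 = {1, 2, 3, 8}  B6 = {0, 5, 6, 8}  B7 = {0, 2, 4, 8}
Tree: B1–B2, B2–B3, B2–B4, B3–B5, B1–B6, B2–B7

The largest bag has 4 vertices, giving width 3; this decomposition certifies tw(G) ≤ 3. On the other hand G contains the 4-clique {0, 2, 4, 8}. A clique must lie in a single bag of any decomposition, so no decomposition can have width below 3. Hence tw(G) = 3 exactly.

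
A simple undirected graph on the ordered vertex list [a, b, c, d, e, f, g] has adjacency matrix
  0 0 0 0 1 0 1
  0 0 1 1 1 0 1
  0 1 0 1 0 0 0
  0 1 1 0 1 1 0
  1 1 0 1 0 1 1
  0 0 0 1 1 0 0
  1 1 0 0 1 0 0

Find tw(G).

A width-2 tree decomposition is:
Bags: B1 = {a, e, g}  B2 = {b, e, g}  B3 = {b, d, e}  B4 = {b, c, d}  B5 = {d, e, f}
Tree: B1–B2, B2–B3, B3–B4, B3–B5
Every bag has size at most 3, so the width is 3 − 1 = 2 and tw(G) ≤ 2. For the lower bound, the 3 vertices {d, e, f} are pairwise adjacent, and any tree decomposition puts a clique entirely inside one bag — forcing width ≥ 2. Hence tw(G) = 2 exactly.

2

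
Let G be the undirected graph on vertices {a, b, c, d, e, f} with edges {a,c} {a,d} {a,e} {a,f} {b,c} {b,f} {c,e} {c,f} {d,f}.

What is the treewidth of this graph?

A width-2 tree decomposition is:
Bags: B1 = {a, c, e}  B2 = {a, c, f}  B3 = {b, c, f}  B4 = {a, d, f}
Tree: B1–B2, B2–B3, B2–B4
The largest bag has 3 vertices, giving width 2; this decomposition certifies tw(G) ≤ 2. For the lower bound, the 3 vertices {a, d, f} are pairwise adjacent, and any tree decomposition puts a clique entirely inside one bag — forcing width ≥ 2. Therefore the treewidth is 2.

2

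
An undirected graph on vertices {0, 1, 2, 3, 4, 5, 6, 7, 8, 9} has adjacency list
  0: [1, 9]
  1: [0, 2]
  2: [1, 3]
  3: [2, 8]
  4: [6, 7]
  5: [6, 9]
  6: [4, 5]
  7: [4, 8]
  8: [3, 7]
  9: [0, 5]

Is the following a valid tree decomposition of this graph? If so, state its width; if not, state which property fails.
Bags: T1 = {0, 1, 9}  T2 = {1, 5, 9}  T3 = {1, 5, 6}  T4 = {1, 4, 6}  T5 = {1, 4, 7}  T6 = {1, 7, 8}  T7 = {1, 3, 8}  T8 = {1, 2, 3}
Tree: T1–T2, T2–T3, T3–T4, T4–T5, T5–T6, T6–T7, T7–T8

Yes; width 2.

Vertex coverage: the bags together contain {0, 1, 2, 3, 4, 5, 6, 7, 8, 9}, the full vertex set. Edge coverage: each edge of G has both endpoints in at least one bag. Running intersection: for every vertex, the bags containing it form a connected subtree. All three properties hold, so this is a valid tree decomposition of width max|bag| − 1 = 2, and hence tw(G) ≤ 2.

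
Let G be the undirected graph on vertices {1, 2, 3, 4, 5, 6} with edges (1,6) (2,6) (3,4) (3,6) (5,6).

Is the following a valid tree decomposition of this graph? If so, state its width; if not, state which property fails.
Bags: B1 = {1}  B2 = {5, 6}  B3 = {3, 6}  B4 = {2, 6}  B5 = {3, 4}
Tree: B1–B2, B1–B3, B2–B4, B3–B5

A tree decomposition must satisfy three properties: every vertex lies in some bag; for every edge, both endpoints lie together in some bag; and for every vertex, the bags containing it form a connected subtree. Here edge (6,1) lies in no bag, so the decomposition is invalid.

No — edge (6,1) lies in no bag.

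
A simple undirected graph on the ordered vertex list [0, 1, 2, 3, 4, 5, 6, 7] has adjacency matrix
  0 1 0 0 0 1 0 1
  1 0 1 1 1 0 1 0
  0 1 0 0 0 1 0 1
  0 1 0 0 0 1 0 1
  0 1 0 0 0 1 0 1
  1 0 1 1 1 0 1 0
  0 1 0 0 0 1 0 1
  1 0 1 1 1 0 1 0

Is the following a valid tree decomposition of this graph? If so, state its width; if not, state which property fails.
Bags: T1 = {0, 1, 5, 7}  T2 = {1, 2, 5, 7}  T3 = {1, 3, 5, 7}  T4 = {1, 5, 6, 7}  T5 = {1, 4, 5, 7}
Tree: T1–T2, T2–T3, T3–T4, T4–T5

Checking the three conditions: (i) the bags cover all of {0, 1, 2, 3, 4, 5, 6, 7}; (ii) for each edge, some bag contains both endpoints; (iii) the bags containing any fixed vertex form a subtree. All hold, so the decomposition is valid with width 4 − 1 = 3.

Yes; width 3.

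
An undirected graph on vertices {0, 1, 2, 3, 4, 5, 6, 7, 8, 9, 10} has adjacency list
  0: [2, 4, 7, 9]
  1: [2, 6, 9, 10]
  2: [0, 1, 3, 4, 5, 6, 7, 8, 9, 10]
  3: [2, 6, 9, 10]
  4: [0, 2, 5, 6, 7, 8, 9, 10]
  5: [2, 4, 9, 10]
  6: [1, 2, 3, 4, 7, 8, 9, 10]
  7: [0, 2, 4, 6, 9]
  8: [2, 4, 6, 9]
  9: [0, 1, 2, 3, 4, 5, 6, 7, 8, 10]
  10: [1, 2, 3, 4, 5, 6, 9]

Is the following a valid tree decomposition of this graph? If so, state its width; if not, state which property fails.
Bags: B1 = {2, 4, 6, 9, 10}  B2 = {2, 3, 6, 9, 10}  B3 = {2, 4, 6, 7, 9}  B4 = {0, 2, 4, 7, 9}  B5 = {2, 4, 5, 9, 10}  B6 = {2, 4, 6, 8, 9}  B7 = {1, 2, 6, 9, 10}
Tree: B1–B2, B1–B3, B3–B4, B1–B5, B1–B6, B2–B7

Yes; width 4.

Every vertex of G appears in some bag (union = {0, 1, 2, 3, 4, 5, 6, 7, 8, 9, 10}); every edge is covered by a bag; and for each vertex v the set of bags containing v is connected in the bag tree. The decomposition is therefore valid. The largest bag has 5 vertices, so the width is 4.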